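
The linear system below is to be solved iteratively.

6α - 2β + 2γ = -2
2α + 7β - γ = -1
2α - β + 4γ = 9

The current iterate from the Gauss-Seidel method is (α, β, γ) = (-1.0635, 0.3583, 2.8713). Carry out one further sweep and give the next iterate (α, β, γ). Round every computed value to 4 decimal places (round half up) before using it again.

(-1.1710, 0.6019, 2.9860)

One sweep:
  α = (-2 - (-2)·0.3583 - (2)·2.8713) / (6) = -1.1710
  β = (-1 - (2)·-1.1710 - (-1)·2.8713) / (7) = 0.6019
  γ = (9 - (2)·-1.1710 - (-1)·0.6019) / (4) = 2.9860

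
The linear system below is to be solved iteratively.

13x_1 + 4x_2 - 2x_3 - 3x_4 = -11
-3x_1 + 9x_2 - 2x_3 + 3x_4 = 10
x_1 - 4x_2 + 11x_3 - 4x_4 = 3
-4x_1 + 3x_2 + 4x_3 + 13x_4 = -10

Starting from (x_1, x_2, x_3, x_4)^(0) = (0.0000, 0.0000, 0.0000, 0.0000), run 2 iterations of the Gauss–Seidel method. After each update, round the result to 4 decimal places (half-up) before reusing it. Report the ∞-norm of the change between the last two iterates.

Iteration 1:
  x_1 = (-11 - (4)·0.0000 - (-2)·0.0000 - (-3)·0.0000) / (13) = -0.8462
  x_2 = (10 - (-3)·-0.8462 - (-2)·0.0000 - (3)·0.0000) / (9) = 0.8290
  x_3 = (3 - (1)·-0.8462 - (-4)·0.8290 - (-4)·0.0000) / (11) = 0.6511
  x_4 = (-10 - (-4)·-0.8462 - (3)·0.8290 - (4)·0.6511) / (13) = -1.4212
Iteration 2:
  x_1 = (-11 - (4)·0.8290 - (-2)·0.6511 - (-3)·-1.4212) / (13) = -1.3290
  x_2 = (10 - (-3)·-1.3290 - (-2)·0.6511 - (3)·-1.4212) / (9) = 1.2865
  x_3 = (3 - (1)·-1.3290 - (-4)·1.2865 - (-4)·-1.4212) / (11) = 0.3446
  x_4 = (-10 - (-4)·-1.3290 - (3)·1.2865 - (4)·0.3446) / (13) = -1.5811
Change: (-0.4828, 0.4575, -0.3065, -0.1599) → max |·| = 0.4828

0.4828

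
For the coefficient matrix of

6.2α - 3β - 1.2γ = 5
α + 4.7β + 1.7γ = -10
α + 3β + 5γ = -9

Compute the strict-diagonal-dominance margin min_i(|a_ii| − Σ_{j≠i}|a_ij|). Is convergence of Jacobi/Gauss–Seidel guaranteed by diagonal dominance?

row 1: |6.2| − (3+1.2) = 2
row 2: |4.7| − (1+1.7) = 2
row 3: |5| − (1+3) = 1
minimum over rows = 1 → strictly diagonally dominant (convergence guaranteed)

1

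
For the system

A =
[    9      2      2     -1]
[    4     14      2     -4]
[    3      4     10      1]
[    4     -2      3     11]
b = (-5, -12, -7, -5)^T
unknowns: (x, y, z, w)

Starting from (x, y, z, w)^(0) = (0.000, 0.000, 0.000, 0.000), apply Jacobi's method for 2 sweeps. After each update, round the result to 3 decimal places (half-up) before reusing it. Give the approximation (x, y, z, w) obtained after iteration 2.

Iteration 1:
  x = (-5 - (2)·0.000 - (2)·0.000 - (-1)·0.000) / (9) = -0.556
  y = (-12 - (4)·0.000 - (2)·0.000 - (-4)·0.000) / (14) = -0.857
  z = (-7 - (3)·0.000 - (4)·0.000 - (1)·0.000) / (10) = -0.700
  w = (-5 - (4)·0.000 - (-2)·0.000 - (3)·0.000) / (11) = -0.455
Iteration 2:
  x = (-5 - (2)·-0.857 - (2)·-0.700 - (-1)·-0.455) / (9) = -0.260
  y = (-12 - (4)·-0.556 - (2)·-0.700 - (-4)·-0.455) / (14) = -0.728
  z = (-7 - (3)·-0.556 - (4)·-0.857 - (1)·-0.455) / (10) = -0.145
  w = (-5 - (4)·-0.556 - (-2)·-0.857 - (3)·-0.700) / (11) = -0.217

(-0.260, -0.728, -0.145, -0.217)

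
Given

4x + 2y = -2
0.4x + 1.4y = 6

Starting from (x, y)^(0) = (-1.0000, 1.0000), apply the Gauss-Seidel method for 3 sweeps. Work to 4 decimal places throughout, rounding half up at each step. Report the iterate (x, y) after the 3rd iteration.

(-3.0408, 5.1545)

Iteration 1:
  x = (-2 - (2)·1.0000) / (4) = -1.0000
  y = (6 - (0.4)·-1.0000) / (1.4) = 4.5714
Iteration 2:
  x = (-2 - (2)·4.5714) / (4) = -2.7857
  y = (6 - (0.4)·-2.7857) / (1.4) = 5.0816
Iteration 3:
  x = (-2 - (2)·5.0816) / (4) = -3.0408
  y = (6 - (0.4)·-3.0408) / (1.4) = 5.1545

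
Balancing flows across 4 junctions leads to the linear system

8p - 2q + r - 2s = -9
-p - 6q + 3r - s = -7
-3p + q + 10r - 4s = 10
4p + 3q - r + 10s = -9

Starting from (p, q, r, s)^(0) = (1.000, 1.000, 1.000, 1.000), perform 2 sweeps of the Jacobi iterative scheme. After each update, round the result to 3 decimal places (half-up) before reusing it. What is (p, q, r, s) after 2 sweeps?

Iteration 1:
  p = (-9 - (-2)·1.000 - (1)·1.000 - (-2)·1.000) / (8) = -0.750
  q = (-7 - (-1)·1.000 - (3)·1.000 - (-1)·1.000) / (-6) = 1.333
  r = (10 - (-3)·1.000 - (1)·1.000 - (-4)·1.000) / (10) = 1.600
  s = (-9 - (4)·1.000 - (3)·1.000 - (-1)·1.000) / (10) = -1.500
Iteration 2:
  p = (-9 - (-2)·1.333 - (1)·1.600 - (-2)·-1.500) / (8) = -1.367
  q = (-7 - (-1)·-0.750 - (3)·1.600 - (-1)·-1.500) / (-6) = 2.342
  r = (10 - (-3)·-0.750 - (1)·1.333 - (-4)·-1.500) / (10) = 0.042
  s = (-9 - (4)·-0.750 - (3)·1.333 - (-1)·1.600) / (10) = -0.840

(-1.367, 2.342, 0.042, -0.840)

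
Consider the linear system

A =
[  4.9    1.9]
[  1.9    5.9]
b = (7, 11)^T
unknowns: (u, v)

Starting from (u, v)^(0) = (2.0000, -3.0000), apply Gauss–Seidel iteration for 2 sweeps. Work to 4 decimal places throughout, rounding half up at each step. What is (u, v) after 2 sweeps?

(1.0293, 1.5329)

Iteration 1:
  u = (7 - (1.9)·-3.0000) / (4.9) = 2.5918
  v = (11 - (1.9)·2.5918) / (5.9) = 1.0298
Iteration 2:
  u = (7 - (1.9)·1.0298) / (4.9) = 1.0293
  v = (11 - (1.9)·1.0293) / (5.9) = 1.5329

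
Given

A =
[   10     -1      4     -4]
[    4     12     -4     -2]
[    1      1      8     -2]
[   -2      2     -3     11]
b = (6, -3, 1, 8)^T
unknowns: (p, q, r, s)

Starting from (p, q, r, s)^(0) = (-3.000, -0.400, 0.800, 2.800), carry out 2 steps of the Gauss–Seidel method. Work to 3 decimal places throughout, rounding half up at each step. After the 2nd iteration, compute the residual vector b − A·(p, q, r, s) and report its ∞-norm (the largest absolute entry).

1.634

Iteration 1:
  p = (6 - (-1)·-0.400 - (4)·0.800 - (-4)·2.800) / (10) = 1.360
  q = (-3 - (4)·1.360 - (-4)·0.800 - (-2)·2.800) / (12) = 0.030
  r = (1 - (1)·1.360 - (1)·0.030 - (-2)·2.800) / (8) = 0.651
  s = (8 - (-2)·1.360 - (2)·0.030 - (-3)·0.651) / (11) = 1.147
Iteration 2:
  p = (6 - (-1)·0.030 - (4)·0.651 - (-4)·1.147) / (10) = 0.801
  q = (-3 - (4)·0.801 - (-4)·0.651 - (-2)·1.147) / (12) = -0.109
  r = (1 - (1)·0.801 - (1)·-0.109 - (-2)·1.147) / (8) = 0.325
  s = (8 - (-2)·0.801 - (2)·-0.109 - (-3)·0.325) / (11) = 0.981
Residual b − A·x = (0.505, -1.634, -0.330, 0.004); ∞-norm = 1.634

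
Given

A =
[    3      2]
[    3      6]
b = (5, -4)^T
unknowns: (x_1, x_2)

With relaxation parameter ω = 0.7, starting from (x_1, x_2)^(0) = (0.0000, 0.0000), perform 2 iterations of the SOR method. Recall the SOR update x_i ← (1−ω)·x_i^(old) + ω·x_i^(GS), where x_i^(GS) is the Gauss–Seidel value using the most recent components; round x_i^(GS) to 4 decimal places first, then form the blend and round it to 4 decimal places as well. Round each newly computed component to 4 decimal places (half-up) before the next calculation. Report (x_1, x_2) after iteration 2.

(1.9250, -1.4029)

Iteration 1:
  x_1: GS value = (5 - (2)·0.0000) / (3) = 1.6667;  x_1 ← (1−ω)·0.0000 + ω·1.6667 = 1.1667
  x_2: GS value = (-4 - (3)·1.1667) / (6) = -1.2500;  x_2 ← (1−ω)·0.0000 + ω·-1.2500 = -0.8750
Iteration 2:
  x_1: GS value = (5 - (2)·-0.8750) / (3) = 2.2500;  x_1 ← (1−ω)·1.1667 + ω·2.2500 = 1.9250
  x_2: GS value = (-4 - (3)·1.9250) / (6) = -1.6292;  x_2 ← (1−ω)·-0.8750 + ω·-1.6292 = -1.4029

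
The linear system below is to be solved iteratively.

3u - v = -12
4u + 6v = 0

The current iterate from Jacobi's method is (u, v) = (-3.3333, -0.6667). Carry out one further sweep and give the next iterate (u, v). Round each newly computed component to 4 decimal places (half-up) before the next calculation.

(-4.2222, 2.2222)

One sweep:
  u = (-12 - (-1)·-0.6667) / (3) = -4.2222
  v = (0 - (4)·-3.3333) / (6) = 2.2222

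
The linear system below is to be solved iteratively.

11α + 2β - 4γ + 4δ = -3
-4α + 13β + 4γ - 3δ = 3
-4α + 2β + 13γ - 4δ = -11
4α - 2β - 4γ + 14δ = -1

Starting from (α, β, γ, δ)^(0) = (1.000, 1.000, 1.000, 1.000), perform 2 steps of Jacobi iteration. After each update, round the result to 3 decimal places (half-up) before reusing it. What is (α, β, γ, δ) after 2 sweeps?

Iteration 1:
  α = (-3 - (2)·1.000 - (-4)·1.000 - (4)·1.000) / (11) = -0.455
  β = (3 - (-4)·1.000 - (4)·1.000 - (-3)·1.000) / (13) = 0.462
  γ = (-11 - (-4)·1.000 - (2)·1.000 - (-4)·1.000) / (13) = -0.385
  δ = (-1 - (4)·1.000 - (-2)·1.000 - (-4)·1.000) / (14) = 0.071
Iteration 2:
  α = (-3 - (2)·0.462 - (-4)·-0.385 - (4)·0.071) / (11) = -0.523
  β = (3 - (-4)·-0.455 - (4)·-0.385 - (-3)·0.071) / (13) = 0.226
  γ = (-11 - (-4)·-0.455 - (2)·0.462 - (-4)·0.071) / (13) = -1.035
  δ = (-1 - (4)·-0.455 - (-2)·0.462 - (-4)·-0.385) / (14) = 0.015

(-0.523, 0.226, -1.035, 0.015)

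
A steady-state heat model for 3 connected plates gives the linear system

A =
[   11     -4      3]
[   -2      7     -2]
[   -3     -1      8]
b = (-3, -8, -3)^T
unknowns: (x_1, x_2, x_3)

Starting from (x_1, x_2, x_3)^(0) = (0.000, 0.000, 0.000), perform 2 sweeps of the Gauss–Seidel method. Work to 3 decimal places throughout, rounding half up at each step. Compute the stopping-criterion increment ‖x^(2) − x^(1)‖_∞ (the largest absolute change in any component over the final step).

0.272

Iteration 1:
  x_1 = (-3 - (-4)·0.000 - (3)·0.000) / (11) = -0.273
  x_2 = (-8 - (-2)·-0.273 - (-2)·0.000) / (7) = -1.221
  x_3 = (-3 - (-3)·-0.273 - (-1)·-1.221) / (8) = -0.630
Iteration 2:
  x_1 = (-3 - (-4)·-1.221 - (3)·-0.630) / (11) = -0.545
  x_2 = (-8 - (-2)·-0.545 - (-2)·-0.630) / (7) = -1.479
  x_3 = (-3 - (-3)·-0.545 - (-1)·-1.479) / (8) = -0.764
Change: (-0.272, -0.258, -0.134) → max |·| = 0.272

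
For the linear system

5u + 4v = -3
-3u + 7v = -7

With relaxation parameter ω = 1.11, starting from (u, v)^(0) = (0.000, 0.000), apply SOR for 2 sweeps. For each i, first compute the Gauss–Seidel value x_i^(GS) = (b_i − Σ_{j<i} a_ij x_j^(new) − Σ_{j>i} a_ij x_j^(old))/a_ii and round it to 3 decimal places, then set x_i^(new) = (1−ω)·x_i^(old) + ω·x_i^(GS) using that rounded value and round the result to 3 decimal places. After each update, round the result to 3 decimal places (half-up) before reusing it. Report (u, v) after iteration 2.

(0.674, -0.632)

Iteration 1:
  u: GS value = (-3 - (4)·0.000) / (5) = -0.600;  u ← (1−ω)·0.000 + ω·-0.600 = -0.666
  v: GS value = (-7 - (-3)·-0.666) / (7) = -1.285;  v ← (1−ω)·0.000 + ω·-1.285 = -1.426
Iteration 2:
  u: GS value = (-3 - (4)·-1.426) / (5) = 0.541;  u ← (1−ω)·-0.666 + ω·0.541 = 0.674
  v: GS value = (-7 - (-3)·0.674) / (7) = -0.711;  v ← (1−ω)·-1.426 + ω·-0.711 = -0.632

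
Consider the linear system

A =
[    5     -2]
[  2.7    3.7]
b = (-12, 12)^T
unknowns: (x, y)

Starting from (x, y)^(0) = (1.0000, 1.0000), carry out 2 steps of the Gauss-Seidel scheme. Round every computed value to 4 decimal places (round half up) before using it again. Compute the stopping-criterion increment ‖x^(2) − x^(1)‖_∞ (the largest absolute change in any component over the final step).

Iteration 1:
  x = (-12 - (-2)·1.0000) / (5) = -2.0000
  y = (12 - (2.7)·-2.0000) / (3.7) = 4.7027
Iteration 2:
  x = (-12 - (-2)·4.7027) / (5) = -0.5189
  y = (12 - (2.7)·-0.5189) / (3.7) = 3.6219
Change: (1.4811, -1.0808) → max |·| = 1.4811

1.4811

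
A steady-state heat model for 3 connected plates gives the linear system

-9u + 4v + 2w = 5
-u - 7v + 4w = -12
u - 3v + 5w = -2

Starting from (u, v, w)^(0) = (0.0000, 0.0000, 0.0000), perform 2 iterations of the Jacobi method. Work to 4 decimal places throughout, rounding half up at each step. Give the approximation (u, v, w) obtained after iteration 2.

(0.1175, 1.5651, 0.7397)

Iteration 1:
  u = (5 - (4)·0.0000 - (2)·0.0000) / (-9) = -0.5556
  v = (-12 - (-1)·0.0000 - (4)·0.0000) / (-7) = 1.7143
  w = (-2 - (1)·0.0000 - (-3)·0.0000) / (5) = -0.4000
Iteration 2:
  u = (5 - (4)·1.7143 - (2)·-0.4000) / (-9) = 0.1175
  v = (-12 - (-1)·-0.5556 - (4)·-0.4000) / (-7) = 1.5651
  w = (-2 - (1)·-0.5556 - (-3)·1.7143) / (5) = 0.7397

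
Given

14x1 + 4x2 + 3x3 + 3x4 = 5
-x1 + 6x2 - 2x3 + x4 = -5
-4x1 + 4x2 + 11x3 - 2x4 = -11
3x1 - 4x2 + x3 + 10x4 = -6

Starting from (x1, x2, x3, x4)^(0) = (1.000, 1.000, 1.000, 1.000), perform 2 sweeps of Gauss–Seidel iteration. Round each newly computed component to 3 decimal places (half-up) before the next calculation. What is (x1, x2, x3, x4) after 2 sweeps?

Iteration 1:
  x1 = (5 - (4)·1.000 - (3)·1.000 - (3)·1.000) / (14) = -0.357
  x2 = (-5 - (-1)·-0.357 - (-2)·1.000 - (1)·1.000) / (6) = -0.726
  x3 = (-11 - (-4)·-0.357 - (4)·-0.726 - (-2)·1.000) / (11) = -0.684
  x4 = (-6 - (3)·-0.357 - (-4)·-0.726 - (1)·-0.684) / (10) = -0.715
Iteration 2:
  x1 = (5 - (4)·-0.726 - (3)·-0.684 - (3)·-0.715) / (14) = 0.864
  x2 = (-5 - (-1)·0.864 - (-2)·-0.684 - (1)·-0.715) / (6) = -0.798
  x3 = (-11 - (-4)·0.864 - (4)·-0.798 - (-2)·-0.715) / (11) = -0.526
  x4 = (-6 - (3)·0.864 - (-4)·-0.798 - (1)·-0.526) / (10) = -1.126

(0.864, -0.798, -0.526, -1.126)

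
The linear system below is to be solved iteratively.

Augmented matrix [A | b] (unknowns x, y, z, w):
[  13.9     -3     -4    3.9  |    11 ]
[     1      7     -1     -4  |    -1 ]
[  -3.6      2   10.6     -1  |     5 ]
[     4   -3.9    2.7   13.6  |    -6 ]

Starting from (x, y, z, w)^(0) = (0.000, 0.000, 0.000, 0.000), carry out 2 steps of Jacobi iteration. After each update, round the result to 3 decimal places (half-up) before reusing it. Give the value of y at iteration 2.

-0.440

Iteration 1:
  x = (11 - (-3)·0.000 - (-4)·0.000 - (3.9)·0.000) / (13.9) = 0.791
  y = (-1 - (1)·0.000 - (-1)·0.000 - (-4)·0.000) / (7) = -0.143
  z = (5 - (-3.6)·0.000 - (2)·0.000 - (-1)·0.000) / (10.6) = 0.472
  w = (-6 - (4)·0.000 - (-3.9)·0.000 - (2.7)·0.000) / (13.6) = -0.441
Iteration 2:
  x = (11 - (-3)·-0.143 - (-4)·0.472 - (3.9)·-0.441) / (13.9) = 1.020
  y = (-1 - (1)·0.791 - (-1)·0.472 - (-4)·-0.441) / (7) = -0.440
  z = (5 - (-3.6)·0.791 - (2)·-0.143 - (-1)·-0.441) / (10.6) = 0.726
  w = (-6 - (4)·0.791 - (-3.9)·-0.143 - (2.7)·0.472) / (13.6) = -0.809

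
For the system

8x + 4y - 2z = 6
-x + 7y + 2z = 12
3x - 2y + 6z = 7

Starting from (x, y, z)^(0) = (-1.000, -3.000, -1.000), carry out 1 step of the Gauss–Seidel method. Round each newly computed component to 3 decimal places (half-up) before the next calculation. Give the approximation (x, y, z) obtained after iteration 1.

(2.000, 2.286, 0.929)

Iteration 1:
  x = (6 - (4)·-3.000 - (-2)·-1.000) / (8) = 2.000
  y = (12 - (-1)·2.000 - (2)·-1.000) / (7) = 2.286
  z = (7 - (3)·2.000 - (-2)·2.286) / (6) = 0.929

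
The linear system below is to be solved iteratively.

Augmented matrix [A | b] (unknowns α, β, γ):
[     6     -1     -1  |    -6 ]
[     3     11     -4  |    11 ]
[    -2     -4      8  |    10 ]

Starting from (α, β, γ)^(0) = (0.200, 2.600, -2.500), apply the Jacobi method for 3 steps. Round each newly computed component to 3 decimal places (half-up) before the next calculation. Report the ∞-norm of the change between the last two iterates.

Iteration 1:
  α = (-6 - (-1)·2.600 - (-1)·-2.500) / (6) = -0.983
  β = (11 - (3)·0.200 - (-4)·-2.500) / (11) = 0.036
  γ = (10 - (-2)·0.200 - (-4)·2.600) / (8) = 2.600
Iteration 2:
  α = (-6 - (-1)·0.036 - (-1)·2.600) / (6) = -0.561
  β = (11 - (3)·-0.983 - (-4)·2.600) / (11) = 2.214
  γ = (10 - (-2)·-0.983 - (-4)·0.036) / (8) = 1.022
Iteration 3:
  α = (-6 - (-1)·2.214 - (-1)·1.022) / (6) = -0.461
  β = (11 - (3)·-0.561 - (-4)·1.022) / (11) = 1.525
  γ = (10 - (-2)·-0.561 - (-4)·2.214) / (8) = 2.217
Change: (0.100, -0.689, 1.195) → max |·| = 1.195

1.195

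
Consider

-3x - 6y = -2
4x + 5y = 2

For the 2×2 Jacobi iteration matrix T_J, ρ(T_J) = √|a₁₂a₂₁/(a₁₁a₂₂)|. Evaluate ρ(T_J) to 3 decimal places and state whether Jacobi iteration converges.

1.265

a₁₂a₂₁/(a₁₁a₂₂) = (-6)·(4) / ((-3)·(5)) = 1.600000
ρ = √|1.600000| = √1.600000 = 1.265
ρ > 1, so Jacobi diverges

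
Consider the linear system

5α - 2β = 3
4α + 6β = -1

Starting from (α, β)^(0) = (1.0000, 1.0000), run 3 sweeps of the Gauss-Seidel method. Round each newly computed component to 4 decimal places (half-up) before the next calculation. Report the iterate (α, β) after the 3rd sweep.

Iteration 1:
  α = (3 - (-2)·1.0000) / (5) = 1.0000
  β = (-1 - (4)·1.0000) / (6) = -0.8333
Iteration 2:
  α = (3 - (-2)·-0.8333) / (5) = 0.2667
  β = (-1 - (4)·0.2667) / (6) = -0.3445
Iteration 3:
  α = (3 - (-2)·-0.3445) / (5) = 0.4622
  β = (-1 - (4)·0.4622) / (6) = -0.4748

(0.4622, -0.4748)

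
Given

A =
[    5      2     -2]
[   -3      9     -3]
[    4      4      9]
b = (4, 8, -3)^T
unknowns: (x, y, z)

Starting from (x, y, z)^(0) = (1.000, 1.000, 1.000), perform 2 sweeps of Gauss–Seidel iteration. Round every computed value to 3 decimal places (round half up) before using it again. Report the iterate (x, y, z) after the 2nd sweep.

Iteration 1:
  x = (4 - (2)·1.000 - (-2)·1.000) / (5) = 0.800
  y = (8 - (-3)·0.800 - (-3)·1.000) / (9) = 1.489
  z = (-3 - (4)·0.800 - (4)·1.489) / (9) = -1.351
Iteration 2:
  x = (4 - (2)·1.489 - (-2)·-1.351) / (5) = -0.336
  y = (8 - (-3)·-0.336 - (-3)·-1.351) / (9) = 0.327
  z = (-3 - (4)·-0.336 - (4)·0.327) / (9) = -0.329

(-0.336, 0.327, -0.329)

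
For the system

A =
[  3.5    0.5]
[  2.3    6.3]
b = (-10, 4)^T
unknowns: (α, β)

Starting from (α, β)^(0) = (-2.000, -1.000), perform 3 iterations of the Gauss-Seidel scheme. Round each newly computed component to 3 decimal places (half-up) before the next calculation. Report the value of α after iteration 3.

-3.109

Iteration 1:
  α = (-10 - (0.5)·-1.000) / (3.5) = -2.714
  β = (4 - (2.3)·-2.714) / (6.3) = 1.626
Iteration 2:
  α = (-10 - (0.5)·1.626) / (3.5) = -3.089
  β = (4 - (2.3)·-3.089) / (6.3) = 1.763
Iteration 3:
  α = (-10 - (0.5)·1.763) / (3.5) = -3.109
  β = (4 - (2.3)·-3.109) / (6.3) = 1.770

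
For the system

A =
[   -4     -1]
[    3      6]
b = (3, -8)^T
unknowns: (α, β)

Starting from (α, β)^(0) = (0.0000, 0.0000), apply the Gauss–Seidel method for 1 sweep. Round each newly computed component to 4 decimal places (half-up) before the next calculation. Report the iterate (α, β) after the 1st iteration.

(-0.7500, -0.9583)

Iteration 1:
  α = (3 - (-1)·0.0000) / (-4) = -0.7500
  β = (-8 - (3)·-0.7500) / (6) = -0.9583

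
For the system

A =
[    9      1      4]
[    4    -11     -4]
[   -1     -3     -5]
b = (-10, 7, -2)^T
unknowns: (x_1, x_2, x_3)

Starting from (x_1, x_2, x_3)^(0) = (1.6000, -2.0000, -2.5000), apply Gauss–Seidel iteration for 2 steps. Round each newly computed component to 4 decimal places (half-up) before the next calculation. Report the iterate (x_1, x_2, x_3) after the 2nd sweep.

(-1.2142, -1.1301, 1.3209)

Iteration 1:
  x_1 = (-10 - (1)·-2.0000 - (4)·-2.5000) / (9) = 0.2222
  x_2 = (7 - (4)·0.2222 - (-4)·-2.5000) / (-11) = 0.3535
  x_3 = (-2 - (-1)·0.2222 - (-3)·0.3535) / (-5) = 0.1435
Iteration 2:
  x_1 = (-10 - (1)·0.3535 - (4)·0.1435) / (9) = -1.2142
  x_2 = (7 - (4)·-1.2142 - (-4)·0.1435) / (-11) = -1.1301
  x_3 = (-2 - (-1)·-1.2142 - (-3)·-1.1301) / (-5) = 1.3209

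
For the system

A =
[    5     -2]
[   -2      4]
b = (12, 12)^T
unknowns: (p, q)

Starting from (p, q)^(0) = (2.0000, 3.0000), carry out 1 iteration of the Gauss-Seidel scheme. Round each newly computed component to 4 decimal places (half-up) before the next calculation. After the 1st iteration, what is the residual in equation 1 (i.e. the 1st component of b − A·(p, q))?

3.6000

Iteration 1:
  p = (12 - (-2)·3.0000) / (5) = 3.6000
  q = (12 - (-2)·3.6000) / (4) = 4.8000
Residual b − A·x = (3.6000, 0.0000)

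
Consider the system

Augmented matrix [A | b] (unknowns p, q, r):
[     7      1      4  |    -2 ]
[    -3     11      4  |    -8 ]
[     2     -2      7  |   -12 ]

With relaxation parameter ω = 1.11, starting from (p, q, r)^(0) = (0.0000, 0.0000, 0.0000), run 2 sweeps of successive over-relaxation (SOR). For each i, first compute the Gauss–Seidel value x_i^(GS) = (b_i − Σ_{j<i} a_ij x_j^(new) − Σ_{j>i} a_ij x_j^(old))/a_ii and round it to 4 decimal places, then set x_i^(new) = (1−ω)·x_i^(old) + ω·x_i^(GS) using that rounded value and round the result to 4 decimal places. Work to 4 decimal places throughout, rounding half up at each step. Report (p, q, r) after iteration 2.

Iteration 1:
  p: GS value = (-2 - (1)·0.0000 - (4)·0.0000) / (7) = -0.2857;  p ← (1−ω)·0.0000 + ω·-0.2857 = -0.3171
  q: GS value = (-8 - (-3)·-0.3171 - (4)·0.0000) / (11) = -0.8138;  q ← (1−ω)·0.0000 + ω·-0.8138 = -0.9033
  r: GS value = (-12 - (2)·-0.3171 - (-2)·-0.9033) / (7) = -1.8818;  r ← (1−ω)·0.0000 + ω·-1.8818 = -2.0888
Iteration 2:
  p: GS value = (-2 - (1)·-0.9033 - (4)·-2.0888) / (7) = 1.0369;  p ← (1−ω)·-0.3171 + ω·1.0369 = 1.1858
  q: GS value = (-8 - (-3)·1.1858 - (4)·-2.0888) / (11) = 0.3557;  q ← (1−ω)·-0.9033 + ω·0.3557 = 0.4942
  r: GS value = (-12 - (2)·1.1858 - (-2)·0.4942) / (7) = -1.9119;  r ← (1−ω)·-2.0888 + ω·-1.9119 = -1.8924

(1.1858, 0.4942, -1.8924)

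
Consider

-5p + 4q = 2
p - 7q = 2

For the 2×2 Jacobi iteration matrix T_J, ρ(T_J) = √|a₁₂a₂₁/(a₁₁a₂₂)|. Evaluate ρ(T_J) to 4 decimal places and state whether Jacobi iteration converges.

a₁₂a₂₁/(a₁₁a₂₂) = (4)·(1) / ((-5)·(-7)) = 0.114286
ρ = √|0.114286| = √0.114286 = 0.3381
ρ < 1, so Jacobi converges

0.3381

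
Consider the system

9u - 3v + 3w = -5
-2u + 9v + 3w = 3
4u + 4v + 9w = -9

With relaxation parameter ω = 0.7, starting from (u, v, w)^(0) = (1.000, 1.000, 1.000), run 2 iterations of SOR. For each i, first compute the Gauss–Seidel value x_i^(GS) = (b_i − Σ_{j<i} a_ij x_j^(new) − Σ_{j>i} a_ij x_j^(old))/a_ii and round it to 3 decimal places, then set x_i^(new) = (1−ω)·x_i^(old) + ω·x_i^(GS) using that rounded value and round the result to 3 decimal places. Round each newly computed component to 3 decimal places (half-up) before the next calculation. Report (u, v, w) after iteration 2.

Iteration 1:
  u: GS value = (-5 - (-3)·1.000 - (3)·1.000) / (9) = -0.556;  u ← (1−ω)·1.000 + ω·-0.556 = -0.089
  v: GS value = (3 - (-2)·-0.089 - (3)·1.000) / (9) = -0.020;  v ← (1−ω)·1.000 + ω·-0.020 = 0.286
  w: GS value = (-9 - (4)·-0.089 - (4)·0.286) / (9) = -1.088;  w ← (1−ω)·1.000 + ω·-1.088 = -0.462
Iteration 2:
  u: GS value = (-5 - (-3)·0.286 - (3)·-0.462) / (9) = -0.306;  u ← (1−ω)·-0.089 + ω·-0.306 = -0.241
  v: GS value = (3 - (-2)·-0.241 - (3)·-0.462) / (9) = 0.434;  v ← (1−ω)·0.286 + ω·0.434 = 0.390
  w: GS value = (-9 - (4)·-0.241 - (4)·0.390) / (9) = -1.066;  w ← (1−ω)·-0.462 + ω·-1.066 = -0.885

(-0.241, 0.390, -0.885)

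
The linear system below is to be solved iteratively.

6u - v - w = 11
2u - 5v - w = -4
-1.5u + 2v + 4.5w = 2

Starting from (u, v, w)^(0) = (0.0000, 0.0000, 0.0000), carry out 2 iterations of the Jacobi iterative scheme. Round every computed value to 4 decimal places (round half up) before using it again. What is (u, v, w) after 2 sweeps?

Iteration 1:
  u = (11 - (-1)·0.0000 - (-1)·0.0000) / (6) = 1.8333
  v = (-4 - (2)·0.0000 - (-1)·0.0000) / (-5) = 0.8000
  w = (2 - (-1.5)·0.0000 - (2)·0.0000) / (4.5) = 0.4444
Iteration 2:
  u = (11 - (-1)·0.8000 - (-1)·0.4444) / (6) = 2.0407
  v = (-4 - (2)·1.8333 - (-1)·0.4444) / (-5) = 1.4444
  w = (2 - (-1.5)·1.8333 - (2)·0.8000) / (4.5) = 0.7000

(2.0407, 1.4444, 0.7000)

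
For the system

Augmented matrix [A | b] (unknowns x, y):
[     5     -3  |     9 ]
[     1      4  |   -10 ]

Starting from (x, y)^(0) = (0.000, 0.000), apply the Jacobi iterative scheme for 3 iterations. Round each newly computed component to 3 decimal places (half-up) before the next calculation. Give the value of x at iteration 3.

0.030

Iteration 1:
  x = (9 - (-3)·0.000) / (5) = 1.800
  y = (-10 - (1)·0.000) / (4) = -2.500
Iteration 2:
  x = (9 - (-3)·-2.500) / (5) = 0.300
  y = (-10 - (1)·1.800) / (4) = -2.950
Iteration 3:
  x = (9 - (-3)·-2.950) / (5) = 0.030
  y = (-10 - (1)·0.300) / (4) = -2.575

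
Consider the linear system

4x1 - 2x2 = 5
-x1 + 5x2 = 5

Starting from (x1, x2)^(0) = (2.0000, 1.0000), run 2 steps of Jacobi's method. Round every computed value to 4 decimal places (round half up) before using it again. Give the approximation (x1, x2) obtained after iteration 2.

(1.9500, 1.3500)

Iteration 1:
  x1 = (5 - (-2)·1.0000) / (4) = 1.7500
  x2 = (5 - (-1)·2.0000) / (5) = 1.4000
Iteration 2:
  x1 = (5 - (-2)·1.4000) / (4) = 1.9500
  x2 = (5 - (-1)·1.7500) / (5) = 1.3500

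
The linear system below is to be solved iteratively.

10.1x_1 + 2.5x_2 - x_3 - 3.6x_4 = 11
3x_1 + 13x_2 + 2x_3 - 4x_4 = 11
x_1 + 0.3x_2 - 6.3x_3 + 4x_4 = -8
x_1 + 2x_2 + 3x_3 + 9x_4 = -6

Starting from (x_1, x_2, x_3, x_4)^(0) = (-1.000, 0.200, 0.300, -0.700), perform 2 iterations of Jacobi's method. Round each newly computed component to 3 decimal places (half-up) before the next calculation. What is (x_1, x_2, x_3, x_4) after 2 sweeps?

(0.705, 0.338, 0.994, -1.164)

Iteration 1:
  x_1 = (11 - (2.5)·0.200 - (-1)·0.300 - (-3.6)·-0.700) / (10.1) = 0.820
  x_2 = (11 - (3)·-1.000 - (2)·0.300 - (-4)·-0.700) / (13) = 0.815
  x_3 = (-8 - (1)·-1.000 - (0.3)·0.200 - (4)·-0.700) / (-6.3) = 0.676
  x_4 = (-6 - (1)·-1.000 - (2)·0.200 - (3)·0.300) / (9) = -0.700
Iteration 2:
  x_1 = (11 - (2.5)·0.815 - (-1)·0.676 - (-3.6)·-0.700) / (10.1) = 0.705
  x_2 = (11 - (3)·0.820 - (2)·0.676 - (-4)·-0.700) / (13) = 0.338
  x_3 = (-8 - (1)·0.820 - (0.3)·0.815 - (4)·-0.700) / (-6.3) = 0.994
  x_4 = (-6 - (1)·0.820 - (2)·0.815 - (3)·0.676) / (9) = -1.164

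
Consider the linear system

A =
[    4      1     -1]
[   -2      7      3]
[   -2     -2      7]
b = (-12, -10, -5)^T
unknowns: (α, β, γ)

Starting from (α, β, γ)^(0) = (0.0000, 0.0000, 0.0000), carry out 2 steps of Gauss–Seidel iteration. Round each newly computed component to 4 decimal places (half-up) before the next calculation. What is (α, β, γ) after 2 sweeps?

Iteration 1:
  α = (-12 - (1)·0.0000 - (-1)·0.0000) / (4) = -3.0000
  β = (-10 - (-2)·-3.0000 - (3)·0.0000) / (7) = -2.2857
  γ = (-5 - (-2)·-3.0000 - (-2)·-2.2857) / (7) = -2.2245
Iteration 2:
  α = (-12 - (1)·-2.2857 - (-1)·-2.2245) / (4) = -2.9847
  β = (-10 - (-2)·-2.9847 - (3)·-2.2245) / (7) = -1.3280
  γ = (-5 - (-2)·-2.9847 - (-2)·-1.3280) / (7) = -1.9465

(-2.9847, -1.3280, -1.9465)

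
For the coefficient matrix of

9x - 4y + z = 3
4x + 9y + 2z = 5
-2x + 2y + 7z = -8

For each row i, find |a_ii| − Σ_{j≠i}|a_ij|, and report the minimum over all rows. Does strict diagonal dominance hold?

3

row 1: |9| − (4+1) = 4
row 2: |9| − (4+2) = 3
row 3: |7| − (2+2) = 3
minimum over rows = 3 → strictly diagonally dominant (convergence guaranteed)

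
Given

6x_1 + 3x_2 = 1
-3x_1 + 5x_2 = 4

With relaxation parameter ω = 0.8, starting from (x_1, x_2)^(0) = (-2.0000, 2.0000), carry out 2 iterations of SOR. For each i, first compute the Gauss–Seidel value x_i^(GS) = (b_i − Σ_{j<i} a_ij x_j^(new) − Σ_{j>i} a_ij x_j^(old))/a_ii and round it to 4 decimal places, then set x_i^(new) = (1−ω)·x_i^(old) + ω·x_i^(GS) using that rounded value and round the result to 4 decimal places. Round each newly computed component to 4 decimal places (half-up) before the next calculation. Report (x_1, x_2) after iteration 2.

Iteration 1:
  x_1: GS value = (1 - (3)·2.0000) / (6) = -0.8333;  x_1 ← (1−ω)·-2.0000 + ω·-0.8333 = -1.0666
  x_2: GS value = (4 - (-3)·-1.0666) / (5) = 0.1600;  x_2 ← (1−ω)·2.0000 + ω·0.1600 = 0.5280
Iteration 2:
  x_1: GS value = (1 - (3)·0.5280) / (6) = -0.0973;  x_1 ← (1−ω)·-1.0666 + ω·-0.0973 = -0.2912
  x_2: GS value = (4 - (-3)·-0.2912) / (5) = 0.6253;  x_2 ← (1−ω)·0.5280 + ω·0.6253 = 0.6058

(-0.2912, 0.6058)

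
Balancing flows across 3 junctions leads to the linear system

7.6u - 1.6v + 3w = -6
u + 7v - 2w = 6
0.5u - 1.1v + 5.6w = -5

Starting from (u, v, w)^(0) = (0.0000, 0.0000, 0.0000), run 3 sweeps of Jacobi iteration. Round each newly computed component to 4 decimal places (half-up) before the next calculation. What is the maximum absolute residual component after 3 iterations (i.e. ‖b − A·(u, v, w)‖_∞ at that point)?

0.2136

Iteration 1:
  u = (-6 - (-1.6)·0.0000 - (3)·0.0000) / (7.6) = -0.7895
  v = (6 - (1)·0.0000 - (-2)·0.0000) / (7) = 0.8571
  w = (-5 - (0.5)·0.0000 - (-1.1)·0.0000) / (5.6) = -0.8929
Iteration 2:
  u = (-6 - (-1.6)·0.8571 - (3)·-0.8929) / (7.6) = -0.2566
  v = (6 - (1)·-0.7895 - (-2)·-0.8929) / (7) = 0.7148
  w = (-5 - (0.5)·-0.7895 - (-1.1)·0.8571) / (5.6) = -0.6540
Iteration 3:
  u = (-6 - (-1.6)·0.7148 - (3)·-0.6540) / (7.6) = -0.3808
  v = (6 - (1)·-0.2566 - (-2)·-0.6540) / (7) = 0.7069
  w = (-5 - (0.5)·-0.2566 - (-1.1)·0.7148) / (5.6) = -0.7295
Residual b − A·x = (0.2136, -0.0265, 0.0532); ∞-norm = 0.2136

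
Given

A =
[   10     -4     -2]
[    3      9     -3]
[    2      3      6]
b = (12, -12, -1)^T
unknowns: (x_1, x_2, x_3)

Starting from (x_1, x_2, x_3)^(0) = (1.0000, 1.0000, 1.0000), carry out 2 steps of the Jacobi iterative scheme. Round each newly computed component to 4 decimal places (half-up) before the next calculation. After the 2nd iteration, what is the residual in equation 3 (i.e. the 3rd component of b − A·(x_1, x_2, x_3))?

Iteration 1:
  x_1 = (12 - (-4)·1.0000 - (-2)·1.0000) / (10) = 1.8000
  x_2 = (-12 - (3)·1.0000 - (-3)·1.0000) / (9) = -1.3333
  x_3 = (-1 - (2)·1.0000 - (3)·1.0000) / (6) = -1.0000
Iteration 2:
  x_1 = (12 - (-4)·-1.3333 - (-2)·-1.0000) / (10) = 0.4667
  x_2 = (-12 - (3)·1.8000 - (-3)·-1.0000) / (9) = -2.2667
  x_3 = (-1 - (2)·1.8000 - (3)·-1.3333) / (6) = -0.1000
Residual b − A·x = (-1.9338, 6.7002, 5.4667)

5.4667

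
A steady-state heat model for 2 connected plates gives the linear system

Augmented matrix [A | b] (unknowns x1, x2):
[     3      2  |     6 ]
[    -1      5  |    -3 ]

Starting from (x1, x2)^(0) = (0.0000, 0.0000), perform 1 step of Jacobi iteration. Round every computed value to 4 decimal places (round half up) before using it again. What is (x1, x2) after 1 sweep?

Iteration 1:
  x1 = (6 - (2)·0.0000) / (3) = 2.0000
  x2 = (-3 - (-1)·0.0000) / (5) = -0.6000

(2.0000, -0.6000)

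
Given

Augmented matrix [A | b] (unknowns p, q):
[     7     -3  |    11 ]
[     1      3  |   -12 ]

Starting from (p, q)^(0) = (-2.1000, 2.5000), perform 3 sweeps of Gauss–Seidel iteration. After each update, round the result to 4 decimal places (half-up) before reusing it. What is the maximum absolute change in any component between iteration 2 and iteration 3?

Iteration 1:
  p = (11 - (-3)·2.5000) / (7) = 2.6429
  q = (-12 - (1)·2.6429) / (3) = -4.8810
Iteration 2:
  p = (11 - (-3)·-4.8810) / (7) = -0.5204
  q = (-12 - (1)·-0.5204) / (3) = -3.8265
Iteration 3:
  p = (11 - (-3)·-3.8265) / (7) = -0.0685
  q = (-12 - (1)·-0.0685) / (3) = -3.9772
Change: (0.4519, -0.1507) → max |·| = 0.4519

0.4519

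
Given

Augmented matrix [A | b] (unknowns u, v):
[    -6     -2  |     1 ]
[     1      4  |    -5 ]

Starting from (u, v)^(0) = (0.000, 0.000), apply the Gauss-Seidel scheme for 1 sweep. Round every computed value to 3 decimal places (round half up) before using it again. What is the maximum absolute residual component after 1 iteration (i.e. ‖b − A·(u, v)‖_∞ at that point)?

2.418

Iteration 1:
  u = (1 - (-2)·0.000) / (-6) = -0.167
  v = (-5 - (1)·-0.167) / (4) = -1.208
Residual b − A·x = (-2.418, -0.001); ∞-norm = 2.418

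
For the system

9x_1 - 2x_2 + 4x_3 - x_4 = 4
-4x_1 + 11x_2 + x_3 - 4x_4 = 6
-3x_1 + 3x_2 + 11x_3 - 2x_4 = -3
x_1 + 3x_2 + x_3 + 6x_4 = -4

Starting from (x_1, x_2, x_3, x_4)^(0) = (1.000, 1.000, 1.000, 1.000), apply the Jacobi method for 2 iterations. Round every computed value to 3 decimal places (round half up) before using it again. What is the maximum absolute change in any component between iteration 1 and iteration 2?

Iteration 1:
  x_1 = (4 - (-2)·1.000 - (4)·1.000 - (-1)·1.000) / (9) = 0.333
  x_2 = (6 - (-4)·1.000 - (1)·1.000 - (-4)·1.000) / (11) = 1.182
  x_3 = (-3 - (-3)·1.000 - (3)·1.000 - (-2)·1.000) / (11) = -0.091
  x_4 = (-4 - (1)·1.000 - (3)·1.000 - (1)·1.000) / (6) = -1.500
Iteration 2:
  x_1 = (4 - (-2)·1.182 - (4)·-0.091 - (-1)·-1.500) / (9) = 0.581
  x_2 = (6 - (-4)·0.333 - (1)·-0.091 - (-4)·-1.500) / (11) = 0.129
  x_3 = (-3 - (-3)·0.333 - (3)·1.182 - (-2)·-1.500) / (11) = -0.777
  x_4 = (-4 - (1)·0.333 - (3)·1.182 - (1)·-0.091) / (6) = -1.298
Change: (0.248, -1.053, -0.686, 0.202) → max |·| = 1.053

1.053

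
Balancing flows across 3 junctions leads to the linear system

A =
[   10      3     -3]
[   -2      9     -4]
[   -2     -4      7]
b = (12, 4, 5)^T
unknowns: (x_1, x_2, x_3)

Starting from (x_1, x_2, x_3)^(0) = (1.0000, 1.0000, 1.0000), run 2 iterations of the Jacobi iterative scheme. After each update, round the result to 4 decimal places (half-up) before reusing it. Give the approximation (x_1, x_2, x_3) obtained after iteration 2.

Iteration 1:
  x_1 = (12 - (3)·1.0000 - (-3)·1.0000) / (10) = 1.2000
  x_2 = (4 - (-2)·1.0000 - (-4)·1.0000) / (9) = 1.1111
  x_3 = (5 - (-2)·1.0000 - (-4)·1.0000) / (7) = 1.5714
Iteration 2:
  x_1 = (12 - (3)·1.1111 - (-3)·1.5714) / (10) = 1.3381
  x_2 = (4 - (-2)·1.2000 - (-4)·1.5714) / (9) = 1.4095
  x_3 = (5 - (-2)·1.2000 - (-4)·1.1111) / (7) = 1.6921

(1.3381, 1.4095, 1.6921)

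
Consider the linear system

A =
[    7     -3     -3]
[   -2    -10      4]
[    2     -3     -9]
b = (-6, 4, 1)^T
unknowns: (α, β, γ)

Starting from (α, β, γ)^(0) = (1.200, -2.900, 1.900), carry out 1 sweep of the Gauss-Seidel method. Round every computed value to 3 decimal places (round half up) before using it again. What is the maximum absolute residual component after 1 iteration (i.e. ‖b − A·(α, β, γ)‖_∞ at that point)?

Iteration 1:
  α = (-6 - (-3)·-2.900 - (-3)·1.900) / (7) = -1.286
  β = (4 - (-2)·-1.286 - (4)·1.900) / (-10) = 0.617
  γ = (1 - (2)·-1.286 - (-3)·0.617) / (-9) = -0.603
Residual b − A·x = (3.044, 10.010, -0.004); ∞-norm = 10.010

10.010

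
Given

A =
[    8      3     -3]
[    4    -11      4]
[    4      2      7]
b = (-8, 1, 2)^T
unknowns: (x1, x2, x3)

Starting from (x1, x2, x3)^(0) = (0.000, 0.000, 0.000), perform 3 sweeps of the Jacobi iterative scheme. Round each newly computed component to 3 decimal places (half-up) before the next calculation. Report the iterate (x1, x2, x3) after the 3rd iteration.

Iteration 1:
  x1 = (-8 - (3)·0.000 - (-3)·0.000) / (8) = -1.000
  x2 = (1 - (4)·0.000 - (4)·0.000) / (-11) = -0.091
  x3 = (2 - (4)·0.000 - (2)·0.000) / (7) = 0.286
Iteration 2:
  x1 = (-8 - (3)·-0.091 - (-3)·0.286) / (8) = -0.859
  x2 = (1 - (4)·-1.000 - (4)·0.286) / (-11) = -0.351
  x3 = (2 - (4)·-1.000 - (2)·-0.091) / (7) = 0.883
Iteration 3:
  x1 = (-8 - (3)·-0.351 - (-3)·0.883) / (8) = -0.537
  x2 = (1 - (4)·-0.859 - (4)·0.883) / (-11) = -0.082
  x3 = (2 - (4)·-0.859 - (2)·-0.351) / (7) = 0.877

(-0.537, -0.082, 0.877)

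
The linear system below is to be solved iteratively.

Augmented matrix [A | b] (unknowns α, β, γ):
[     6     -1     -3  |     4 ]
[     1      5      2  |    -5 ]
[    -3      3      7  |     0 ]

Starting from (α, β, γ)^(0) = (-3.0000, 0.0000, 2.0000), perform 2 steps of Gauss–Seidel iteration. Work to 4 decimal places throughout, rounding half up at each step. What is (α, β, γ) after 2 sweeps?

(1.1254, -1.8765, 1.2865)

Iteration 1:
  α = (4 - (-1)·0.0000 - (-3)·2.0000) / (6) = 1.6667
  β = (-5 - (1)·1.6667 - (2)·2.0000) / (5) = -2.1333
  γ = (0 - (-3)·1.6667 - (3)·-2.1333) / (7) = 1.6286
Iteration 2:
  α = (4 - (-1)·-2.1333 - (-3)·1.6286) / (6) = 1.1254
  β = (-5 - (1)·1.1254 - (2)·1.6286) / (5) = -1.8765
  γ = (0 - (-3)·1.1254 - (3)·-1.8765) / (7) = 1.2865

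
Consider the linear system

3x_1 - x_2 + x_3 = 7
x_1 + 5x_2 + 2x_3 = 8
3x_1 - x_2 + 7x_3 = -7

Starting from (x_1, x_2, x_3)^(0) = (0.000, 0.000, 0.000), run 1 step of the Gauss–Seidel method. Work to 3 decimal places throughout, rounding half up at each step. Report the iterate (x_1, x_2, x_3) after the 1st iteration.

Iteration 1:
  x_1 = (7 - (-1)·0.000 - (1)·0.000) / (3) = 2.333
  x_2 = (8 - (1)·2.333 - (2)·0.000) / (5) = 1.133
  x_3 = (-7 - (3)·2.333 - (-1)·1.133) / (7) = -1.838

(2.333, 1.133, -1.838)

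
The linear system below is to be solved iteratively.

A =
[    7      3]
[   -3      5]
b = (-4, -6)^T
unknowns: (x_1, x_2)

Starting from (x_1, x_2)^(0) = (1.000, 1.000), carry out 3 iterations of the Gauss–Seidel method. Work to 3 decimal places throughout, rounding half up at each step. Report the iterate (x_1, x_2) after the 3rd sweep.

(-0.109, -1.265)

Iteration 1:
  x_1 = (-4 - (3)·1.000) / (7) = -1.000
  x_2 = (-6 - (-3)·-1.000) / (5) = -1.800
Iteration 2:
  x_1 = (-4 - (3)·-1.800) / (7) = 0.200
  x_2 = (-6 - (-3)·0.200) / (5) = -1.080
Iteration 3:
  x_1 = (-4 - (3)·-1.080) / (7) = -0.109
  x_2 = (-6 - (-3)·-0.109) / (5) = -1.265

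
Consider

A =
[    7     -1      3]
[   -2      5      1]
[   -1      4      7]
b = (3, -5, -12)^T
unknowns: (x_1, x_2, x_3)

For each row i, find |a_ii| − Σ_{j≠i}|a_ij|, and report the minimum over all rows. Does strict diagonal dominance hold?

row 1: |7| − (1+3) = 3
row 2: |5| − (2+1) = 2
row 3: |7| − (1+4) = 2
minimum over rows = 2 → strictly diagonally dominant (convergence guaranteed)

2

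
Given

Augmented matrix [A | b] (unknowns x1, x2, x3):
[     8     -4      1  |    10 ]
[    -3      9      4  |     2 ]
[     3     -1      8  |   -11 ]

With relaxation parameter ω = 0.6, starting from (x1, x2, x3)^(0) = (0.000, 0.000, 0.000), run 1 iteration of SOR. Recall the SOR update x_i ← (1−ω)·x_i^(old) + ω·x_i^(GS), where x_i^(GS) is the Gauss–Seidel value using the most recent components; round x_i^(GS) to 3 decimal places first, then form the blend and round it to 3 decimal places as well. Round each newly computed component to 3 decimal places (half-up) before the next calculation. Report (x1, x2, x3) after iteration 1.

(0.750, 0.283, -0.973)

Iteration 1:
  x1: GS value = (10 - (-4)·0.000 - (1)·0.000) / (8) = 1.250;  x1 ← (1−ω)·0.000 + ω·1.250 = 0.750
  x2: GS value = (2 - (-3)·0.750 - (4)·0.000) / (9) = 0.472;  x2 ← (1−ω)·0.000 + ω·0.472 = 0.283
  x3: GS value = (-11 - (3)·0.750 - (-1)·0.283) / (8) = -1.621;  x3 ← (1−ω)·0.000 + ω·-1.621 = -0.973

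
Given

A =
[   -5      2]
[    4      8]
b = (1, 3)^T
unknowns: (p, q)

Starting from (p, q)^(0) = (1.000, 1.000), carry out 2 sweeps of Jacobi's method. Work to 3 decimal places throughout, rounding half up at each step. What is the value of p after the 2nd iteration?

Iteration 1:
  p = (1 - (2)·1.000) / (-5) = 0.200
  q = (3 - (4)·1.000) / (8) = -0.125
Iteration 2:
  p = (1 - (2)·-0.125) / (-5) = -0.250
  q = (3 - (4)·0.200) / (8) = 0.275

-0.250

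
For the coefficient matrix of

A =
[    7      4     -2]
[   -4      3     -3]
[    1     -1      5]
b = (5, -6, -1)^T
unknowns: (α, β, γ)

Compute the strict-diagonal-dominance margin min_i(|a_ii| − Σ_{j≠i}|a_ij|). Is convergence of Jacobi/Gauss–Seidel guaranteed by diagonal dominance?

row 1: |7| − (4+2) = 1
row 2: |3| − (4+3) = -4
row 3: |5| − (1+1) = 3
minimum over rows = -4 → not strictly diagonally dominant

-4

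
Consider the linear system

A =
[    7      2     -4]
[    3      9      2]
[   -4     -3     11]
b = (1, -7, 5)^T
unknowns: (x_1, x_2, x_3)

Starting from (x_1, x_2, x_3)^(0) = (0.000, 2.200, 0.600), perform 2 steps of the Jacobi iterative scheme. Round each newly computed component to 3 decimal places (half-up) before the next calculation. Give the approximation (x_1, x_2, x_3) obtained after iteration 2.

(1.006, -0.965, 0.154)

Iteration 1:
  x_1 = (1 - (2)·2.200 - (-4)·0.600) / (7) = -0.143
  x_2 = (-7 - (3)·0.000 - (2)·0.600) / (9) = -0.911
  x_3 = (5 - (-4)·0.000 - (-3)·2.200) / (11) = 1.055
Iteration 2:
  x_1 = (1 - (2)·-0.911 - (-4)·1.055) / (7) = 1.006
  x_2 = (-7 - (3)·-0.143 - (2)·1.055) / (9) = -0.965
  x_3 = (5 - (-4)·-0.143 - (-3)·-0.911) / (11) = 0.154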